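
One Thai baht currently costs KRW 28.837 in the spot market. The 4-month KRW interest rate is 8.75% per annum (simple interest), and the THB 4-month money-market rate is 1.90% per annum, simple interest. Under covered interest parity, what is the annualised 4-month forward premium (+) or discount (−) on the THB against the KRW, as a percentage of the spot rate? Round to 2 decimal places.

+6.81%

T = 4/12 years.
No-arbitrage forward: 28.837 × 1.0291667 / 1.0063333 = 29.491303 KRW/THB.
(F − S)/S ÷ T = (29.491303 − 28.837)/28.837/(4/12) = 0.068069 → 6.81%.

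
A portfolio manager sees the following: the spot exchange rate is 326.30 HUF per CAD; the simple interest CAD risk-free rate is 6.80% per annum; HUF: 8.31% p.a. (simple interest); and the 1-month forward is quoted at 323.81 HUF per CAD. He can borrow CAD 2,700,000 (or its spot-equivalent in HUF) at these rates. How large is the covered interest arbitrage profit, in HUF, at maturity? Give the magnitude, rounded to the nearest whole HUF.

T = 1/12 years.
Keep in CAD, deliver into the forward: 2,700,000·1.00566666667·323.81 = HUF 879,241,293.00.
Swap to HUF now, deposit: 2,700,000·326.30·1.006925 = HUF 887,110,994.25.
The quoted forward undervalues CAD, so borrow CAD, convert to HUF at spot, deposit the HUF at 8.31%, and buy CAD forward at 323.81 to cover the loan.
The gap between the two covered legs is HUF 7,869,701.

HUF 7,869,701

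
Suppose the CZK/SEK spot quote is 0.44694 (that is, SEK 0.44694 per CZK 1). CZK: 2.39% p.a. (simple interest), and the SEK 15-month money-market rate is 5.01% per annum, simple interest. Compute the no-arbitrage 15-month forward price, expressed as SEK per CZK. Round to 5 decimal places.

0.46115

T = 15/12 years.
Growth of 1 SEK over T: 1 + 0.0501×15/12 = 1.062625.
Growth of 1 CZK over T: 1 + 0.0239×15/12 = 1.029875.
CIP: F = S · (grow SEK)/(grow CZK) = 0.44694 × 1.062625/1.029875 = 0.4611527 SEK per CZK.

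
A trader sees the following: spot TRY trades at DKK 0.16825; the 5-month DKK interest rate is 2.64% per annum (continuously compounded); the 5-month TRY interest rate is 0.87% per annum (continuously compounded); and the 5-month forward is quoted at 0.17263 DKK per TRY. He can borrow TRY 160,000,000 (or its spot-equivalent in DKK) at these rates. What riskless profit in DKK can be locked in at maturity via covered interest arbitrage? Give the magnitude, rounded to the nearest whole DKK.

DKK 503,352

T = 5/12 years.
Invest the TRY and cover forward: 160,000,000 × 1.0036315783 × 0.17263 = DKK 27,721,107.10.
Convert at spot and invest in DKK: 160,000,000 × 0.16825 × 1.0110607224 = DKK 27,217,754.65.
The quoted forward overvalues TRY, so borrow DKK, buy TRY at spot, deposit the TRY at 0.87%, and sell the proceeds forward at 0.17263.
Profit = 27,721,107.10 − 27,217,754.65 = DKK 503,352.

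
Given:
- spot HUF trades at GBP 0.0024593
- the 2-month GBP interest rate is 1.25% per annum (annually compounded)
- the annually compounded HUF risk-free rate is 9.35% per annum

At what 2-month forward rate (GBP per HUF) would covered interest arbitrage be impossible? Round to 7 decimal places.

0.0024280

T = 2/12 years.
GBP growth factor: (1 + 0.0125)^(2/12) = 1.0020726.
HUF growth factor: (1 + 0.0935)^(2/12) = 1.0150088.
Forward (GBP per HUF) = 0.0024593 × 1.0020726 / 1.0150088 = 0.002427956.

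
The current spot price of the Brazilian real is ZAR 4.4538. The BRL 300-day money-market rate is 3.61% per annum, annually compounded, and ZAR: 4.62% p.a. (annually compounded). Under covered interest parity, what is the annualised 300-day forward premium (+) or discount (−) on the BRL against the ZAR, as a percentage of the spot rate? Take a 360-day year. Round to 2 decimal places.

+0.97%

T = 300/360 years.
CIP forward (ZAR per BRL) = 4.4538 × 1.0383544/1.0299941 = 4.4899508.
Annualised premium = (F − S)/S × (1/T) = (4.4899508 − 4.4538)/4.4538 ÷ (300/360) = 0.97%.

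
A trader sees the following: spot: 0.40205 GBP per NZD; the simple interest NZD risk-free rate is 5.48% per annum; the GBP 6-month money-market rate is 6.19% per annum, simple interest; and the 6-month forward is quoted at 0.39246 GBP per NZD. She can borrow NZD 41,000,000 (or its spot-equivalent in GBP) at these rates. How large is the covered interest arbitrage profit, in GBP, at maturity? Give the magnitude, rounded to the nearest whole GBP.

T = 6/12 years.
Route A — deposit NZD, sell forward: 41,000,000 × 1.027400 × 0.39246 = GBP 16,531,749.56.
Route B — convert at spot, deposit GBP: 41,000,000 × 0.40205 × 1.030950 = GBP 16,994,231.35.
The quoted forward undervalues NZD, so borrow NZD, convert to GBP at spot, deposit the GBP at 6.19%, and buy NZD forward at 0.39246 to cover the loan.
Profit = 16,994,231.35 − 16,531,749.56 = GBP 462,482.

GBP 462,482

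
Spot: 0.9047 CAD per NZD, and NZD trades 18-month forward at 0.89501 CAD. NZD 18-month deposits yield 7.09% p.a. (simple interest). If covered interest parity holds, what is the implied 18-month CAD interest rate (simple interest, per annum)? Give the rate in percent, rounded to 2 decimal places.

6.30%

T = 18/12 years.
F/S = 0.89501/0.9047 = 0.9892893 = (growth of CAD) / (growth of NZD).
NZD growth factor: 1 + 0.0709×18/12 = 1.106350.
That pins the CAD growth at 1.0945002.
r = (1.0945002 − 1)/(18/12) = 0.063000 → 6.30%.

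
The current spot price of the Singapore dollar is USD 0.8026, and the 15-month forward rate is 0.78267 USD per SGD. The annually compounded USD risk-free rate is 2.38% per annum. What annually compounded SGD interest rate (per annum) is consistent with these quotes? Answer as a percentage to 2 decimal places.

T = 15/12 years.
CIP gives F = S · g_USD/g_SGD, so g_USD/g_SGD = 0.78267/0.8026 = 0.9751682.
USD growth factor: (1 + 0.0238)^(15/12) = 1.029838.
Hence g_SGD = 1.0560619.
r = 1.0560619^(12/15) − 1 = 0.044604 → 4.46%.

4.46%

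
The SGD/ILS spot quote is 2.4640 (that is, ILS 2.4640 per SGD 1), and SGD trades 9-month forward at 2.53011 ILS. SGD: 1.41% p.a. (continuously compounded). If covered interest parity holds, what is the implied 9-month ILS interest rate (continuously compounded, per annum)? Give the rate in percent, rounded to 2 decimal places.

4.94%

T = 9/12 years.
By CIP, F/S equals the ILS-to-SGD growth ratio: 2.53011/2.464 = 1.0268304.
The SGD side grows by e^(0.0141×9/12) = 1.0106311.
Hence g_ILS = 1.0377467.
r = ln(1.0377467)/(9/12) = 0.049402 → 4.94%.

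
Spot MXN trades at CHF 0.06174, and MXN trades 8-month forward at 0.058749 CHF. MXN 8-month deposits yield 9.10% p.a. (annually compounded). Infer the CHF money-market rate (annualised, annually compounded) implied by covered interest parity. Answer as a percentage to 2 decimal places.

1.27%

T = 8/12 years.
F/S = 0.058749/0.06174 = 0.9515549 = (growth of CHF) / (growth of MXN).
The MXN side grows by (1 + 0.0910)^(8/12) = 1.0597819.
That pins the CHF growth at 1.0084407.
Annualise: 1.0084407^(12/8) − 1 = 0.012688 = 1.27%.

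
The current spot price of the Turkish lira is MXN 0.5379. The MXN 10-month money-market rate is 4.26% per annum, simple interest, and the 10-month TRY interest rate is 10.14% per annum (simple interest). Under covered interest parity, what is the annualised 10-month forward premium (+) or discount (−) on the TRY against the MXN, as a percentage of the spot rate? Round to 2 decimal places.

-5.42%

T = 10/12 years.
F = S · g_MXN/g_TRY = 0.5379 × 1.035500/1.084500 = 0.5135965.
Annualised premium = (F − S)/S × (1/T) = (0.5135965 − 0.5379)/0.5379 ÷ (10/12) = -5.42%.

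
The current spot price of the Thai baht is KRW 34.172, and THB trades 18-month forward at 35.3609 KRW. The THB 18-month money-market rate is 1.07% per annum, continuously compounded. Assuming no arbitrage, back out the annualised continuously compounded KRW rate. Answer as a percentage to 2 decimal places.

3.35%

T = 18/12 years.
CIP gives F = S · g_KRW/g_THB, so g_KRW/g_THB = 35.3609/34.172 = 1.0347916.
The THB side grows by e^(0.0107×18/12) = 1.0161795.
Hence g_KRW = 1.051534.
Take logs: ln 1.051534 / (18/12) = 0.033500, so 3.35%.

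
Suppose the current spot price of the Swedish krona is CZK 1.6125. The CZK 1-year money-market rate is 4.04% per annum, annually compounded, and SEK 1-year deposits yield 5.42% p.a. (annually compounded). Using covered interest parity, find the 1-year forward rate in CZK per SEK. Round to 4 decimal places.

T = 1 year.
CZK accumulates by (1 + 0.0404)^1 = 1.040400.
SEK growth factor: (1 + 0.0542)^1 = 1.054200.
Forward (CZK per SEK) = 1.6125 × 1.040400 / 1.054200 = 1.591392.

1.5914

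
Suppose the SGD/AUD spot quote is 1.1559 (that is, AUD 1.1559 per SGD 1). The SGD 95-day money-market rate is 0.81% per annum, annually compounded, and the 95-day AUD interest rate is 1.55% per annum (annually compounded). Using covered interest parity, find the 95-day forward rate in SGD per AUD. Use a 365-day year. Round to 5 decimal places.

T = 95/365 years.
AUD accumulates by (1 + 0.0155)^(95/365) = 1.0040113.
SGD accumulates by (1 + 0.0081)^(95/365) = 1.0021019.
CIP: F = S · (grow AUD)/(grow SGD) = 1.1559 × 1.0040113/1.0021019 = 1.158102 AUD per SGD.
Quoted the other way: 1/1.158102 = 0.86348 SGD per AUD.

0.86348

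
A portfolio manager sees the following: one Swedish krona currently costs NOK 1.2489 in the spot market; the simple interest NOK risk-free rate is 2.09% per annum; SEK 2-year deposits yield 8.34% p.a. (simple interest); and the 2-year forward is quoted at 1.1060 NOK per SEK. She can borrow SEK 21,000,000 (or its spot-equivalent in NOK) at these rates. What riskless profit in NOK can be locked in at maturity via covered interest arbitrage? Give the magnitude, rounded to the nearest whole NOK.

T = 2 years.
Invest the SEK and cover forward: 21,000,000 × 1.166800 × 1.1060 = NOK 27,100,096.80.
Convert at spot and invest in NOK: 21,000,000 × 1.2489 × 1.041800 = NOK 27,323,184.42.
The quoted forward undervalues SEK, so borrow SEK, convert to NOK at spot, deposit the NOK at 2.09%, and buy SEK forward at 1.1060 to cover the loan.
The gap between the two covered legs is NOK 223,088.

NOK 223,088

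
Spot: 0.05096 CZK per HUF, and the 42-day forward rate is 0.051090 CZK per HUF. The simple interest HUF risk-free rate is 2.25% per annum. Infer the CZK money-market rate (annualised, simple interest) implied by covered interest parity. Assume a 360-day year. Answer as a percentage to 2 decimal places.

T = 42/360 years.
CIP gives F = S · g_CZK/g_HUF, so g_CZK/g_HUF = 0.05109/0.05096 = 1.0025510.
HUF growth factor: 1 + 0.0225×42/360 = 1.002625.
That pins the CZK growth at 1.0051827.
(1.0051827 − 1)/T = 0.044423, i.e. 4.44%.

4.44%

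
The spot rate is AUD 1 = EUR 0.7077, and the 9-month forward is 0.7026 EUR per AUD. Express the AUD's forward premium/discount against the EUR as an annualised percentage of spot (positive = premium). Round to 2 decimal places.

-0.96%

T = 9/12 years.
AUD trades forward at -0.72064% vs spot over the period.
Per annum: -0.0072064 / (9/12) = -0.009609 = -0.96%.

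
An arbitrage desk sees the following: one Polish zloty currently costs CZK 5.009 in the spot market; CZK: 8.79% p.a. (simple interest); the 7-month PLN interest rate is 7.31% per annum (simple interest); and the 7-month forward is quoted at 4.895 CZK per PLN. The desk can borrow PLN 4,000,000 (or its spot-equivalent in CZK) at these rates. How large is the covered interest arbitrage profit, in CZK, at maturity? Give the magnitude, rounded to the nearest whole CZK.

CZK 648,422

T = 7/12 years.
Invest the PLN and cover forward: 4,000,000 × 1.0426416667 × 4.895 = CZK 20,414,923.83.
Convert at spot and invest in CZK: 4,000,000 × 5.009 × 1.051275 = CZK 21,063,345.90.
The quoted forward undervalues PLN, so borrow PLN, convert to CZK at spot, deposit the CZK at 8.79%, and buy PLN forward at 4.895 to cover the loan.
Arbitrage profit = |20,414,923.83 − 21,063,345.90| = CZK 648,422.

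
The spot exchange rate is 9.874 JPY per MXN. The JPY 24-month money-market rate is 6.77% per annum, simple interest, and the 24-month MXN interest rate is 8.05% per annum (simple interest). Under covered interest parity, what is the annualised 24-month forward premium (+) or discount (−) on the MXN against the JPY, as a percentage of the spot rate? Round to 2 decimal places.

T = 2 years.
CIP forward (JPY per MXN) = 9.874 × 1.135400/1.161000 = 9.656279.
Annualised premium = (F − S)/S × (1/T) = (9.656279 − 9.874)/9.874 ÷ 2 = -1.10%.

-1.10%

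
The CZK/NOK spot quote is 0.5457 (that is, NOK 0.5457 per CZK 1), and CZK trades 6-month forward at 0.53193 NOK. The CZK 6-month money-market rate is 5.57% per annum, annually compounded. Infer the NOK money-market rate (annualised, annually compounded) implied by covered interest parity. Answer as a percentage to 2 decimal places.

0.31%

T = 6/12 years.
CIP gives F = S · g_NOK/g_CZK, so g_NOK/g_CZK = 0.53193/0.5457 = 0.9747664.
CZK growth factor: (1 + 0.0557)^(6/12) = 1.0274726.
Hence g_NOK = 1.0015458.
Annualise: 1.0015458^(12/6) − 1 = 0.003094 = 0.31%.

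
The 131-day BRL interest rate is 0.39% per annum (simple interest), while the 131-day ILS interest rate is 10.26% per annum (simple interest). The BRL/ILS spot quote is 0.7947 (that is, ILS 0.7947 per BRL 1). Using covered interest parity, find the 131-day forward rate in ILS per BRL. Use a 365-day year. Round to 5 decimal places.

0.82281

T = 131/365 years.
Growth of 1 ILS over T: 1 + 0.1026×131/365 = 1.0368236.
BRL accumulates by 1 + 0.0039×131/365 = 1.0013997.
So F = 0.7947 × 1.0368236 / 1.0013997 = 0.8228120 (ILS/BRL).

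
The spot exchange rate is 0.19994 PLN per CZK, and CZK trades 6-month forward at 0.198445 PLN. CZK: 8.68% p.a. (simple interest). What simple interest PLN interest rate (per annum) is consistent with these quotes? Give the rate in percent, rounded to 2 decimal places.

7.12%

T = 6/12 years.
By CIP, F/S equals the PLN-to-CZK growth ratio: 0.198445/0.19994 = 0.9925228.
CZK growth factor: 1 + 0.0868×6/12 = 1.043400.
That pins the PLN growth at 1.0355983.
r = (1.0355983 − 1)/(6/12) = 0.071197 → 7.12%.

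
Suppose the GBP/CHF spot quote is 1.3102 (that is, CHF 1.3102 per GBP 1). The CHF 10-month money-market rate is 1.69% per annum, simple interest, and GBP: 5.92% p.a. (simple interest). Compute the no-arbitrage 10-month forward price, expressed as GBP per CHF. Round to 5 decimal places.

T = 10/12 years.
Growth of 1 CHF over T: 1 + 0.0169×10/12 = 1.0140833.
Growth of 1 GBP over T: 1 + 0.0592×10/12 = 1.0493333.
CIP: F = S · (grow CHF)/(grow GBP) = 1.3102 × 1.0140833/1.0493333 = 1.266187 CHF per GBP.
Quoted the other way: 1/1.266187 = 0.78977 GBP per CHF.

0.78977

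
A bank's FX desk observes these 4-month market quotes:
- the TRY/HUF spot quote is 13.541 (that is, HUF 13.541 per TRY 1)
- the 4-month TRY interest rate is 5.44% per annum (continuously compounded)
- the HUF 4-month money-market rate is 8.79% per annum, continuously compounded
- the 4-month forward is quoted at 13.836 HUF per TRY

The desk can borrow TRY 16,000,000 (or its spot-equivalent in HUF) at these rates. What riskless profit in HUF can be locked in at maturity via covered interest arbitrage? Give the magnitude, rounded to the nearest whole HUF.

T = 4/12 years.
Keep in TRY, deliver into the forward: 16,000,000·1.0182987405·13.836 = HUF 225,426,901.98.
Swap to HUF now, deposit: 16,000,000·13.541·1.02973346818 = HUF 223,097,934.28.
The quoted forward overvalues TRY, so borrow HUF, buy TRY at spot, deposit the TRY at 5.44%, and sell the proceeds forward at 13.836.
Arbitrage profit = |225,426,901.98 − 223,097,934.28| = HUF 2,328,968.

HUF 2,328,968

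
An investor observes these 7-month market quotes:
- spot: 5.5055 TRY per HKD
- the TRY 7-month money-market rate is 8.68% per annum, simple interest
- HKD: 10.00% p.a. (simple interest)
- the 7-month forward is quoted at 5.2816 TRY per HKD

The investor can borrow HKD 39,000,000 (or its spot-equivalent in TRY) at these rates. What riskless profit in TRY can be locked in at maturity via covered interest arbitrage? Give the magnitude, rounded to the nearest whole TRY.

TRY 7,588,171

T = 7/12 years.
Keep in HKD, deliver into the forward: 39,000,000·1.05833333333·5.2816 = TRY 217,998,040.00.
Swap to TRY now, deposit: 39,000,000·5.5055·1.05063333333 = TRY 225,586,210.85.
The quoted forward undervalues HKD, so borrow HKD, convert to TRY at spot, deposit the TRY at 8.68%, and buy HKD forward at 5.2816 to cover the loan.
Arbitrage profit = |217,998,040.00 − 225,586,210.85| = TRY 7,588,171.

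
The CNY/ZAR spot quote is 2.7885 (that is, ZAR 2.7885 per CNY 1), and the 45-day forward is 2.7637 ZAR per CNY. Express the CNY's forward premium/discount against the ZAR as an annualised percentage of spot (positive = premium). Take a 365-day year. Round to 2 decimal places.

-7.21%

T = 45/365 years.
CNY trades forward at -0.88937% vs spot over the period.
×(1/T) gives -7.21% p.a.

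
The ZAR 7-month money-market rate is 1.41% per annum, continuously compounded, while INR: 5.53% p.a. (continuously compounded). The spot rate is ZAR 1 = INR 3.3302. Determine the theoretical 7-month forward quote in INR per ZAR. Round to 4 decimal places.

T = 7/12 years.
Growth of 1 INR over T: e^(0.0553×7/12) = 1.0327843.
ZAR accumulates by e^(0.0141×7/12) = 1.0082589.
CIP: F = S · (grow INR)/(grow ZAR) = 3.3302 × 1.0327843/1.0082589 = 3.411205 INR per ZAR.

3.4112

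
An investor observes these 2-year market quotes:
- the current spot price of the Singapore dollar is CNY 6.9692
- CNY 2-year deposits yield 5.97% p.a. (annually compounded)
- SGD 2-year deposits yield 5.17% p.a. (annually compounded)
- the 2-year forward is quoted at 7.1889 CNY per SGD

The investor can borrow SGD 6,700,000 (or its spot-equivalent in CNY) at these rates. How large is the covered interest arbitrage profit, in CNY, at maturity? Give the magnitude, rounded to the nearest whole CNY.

T = 2 years.
Invest the SGD and cover forward: 6,700,000 × 1.10607289 × 7.1889 = CNY 53,274,697.57.
Convert at spot and invest in CNY: 6,700,000 × 6.9692 × 1.12296409 = CNY 52,435,280.95.
The quoted forward overvalues SGD, so borrow CNY, buy SGD at spot, deposit the SGD at 5.17%, and sell the proceeds forward at 7.1889.
The gap between the two covered legs is CNY 839,417.

CNY 839,417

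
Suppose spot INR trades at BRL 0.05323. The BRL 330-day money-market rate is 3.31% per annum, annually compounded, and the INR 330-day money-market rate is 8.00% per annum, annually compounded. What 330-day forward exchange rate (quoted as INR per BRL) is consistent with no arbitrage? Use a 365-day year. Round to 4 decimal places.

19.5558

T = 330/365 years.
BRL accumulates by (1 + 0.0331)^(330/365) = 1.0298791.
INR accumulates by (1 + 0.0800)^(330/365) = 1.07205913.
Forward (BRL per INR) = 0.05323 × 1.0298791 / 1.07205913 = 0.051135672.
Invert for INR per BRL: 1 / 0.051135672 = 19.5558.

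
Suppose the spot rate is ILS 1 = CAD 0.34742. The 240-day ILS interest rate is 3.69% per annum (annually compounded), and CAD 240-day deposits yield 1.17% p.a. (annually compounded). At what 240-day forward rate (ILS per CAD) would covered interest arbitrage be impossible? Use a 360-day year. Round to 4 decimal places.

T = 240/360 years.
CAD accumulates by (1 + 0.0117)^(240/360) = 1.0077849.
ILS growth factor: (1 + 0.0369)^(240/360) = 1.0244511.
Forward (CAD per ILS) = 0.34742 × 1.0077849 / 1.0244511 = 0.3417680.
Invert for ILS per CAD: 1 / 0.3417680 = 2.9260.

2.9260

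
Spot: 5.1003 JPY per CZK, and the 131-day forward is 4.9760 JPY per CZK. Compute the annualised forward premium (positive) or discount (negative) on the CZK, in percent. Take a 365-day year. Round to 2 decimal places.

-6.79%

T = 131/365 years.
(F − S)/S = (4.9760 − 5.1003)/5.1003 = -0.0243711.
×(1/T) gives -6.79% p.a.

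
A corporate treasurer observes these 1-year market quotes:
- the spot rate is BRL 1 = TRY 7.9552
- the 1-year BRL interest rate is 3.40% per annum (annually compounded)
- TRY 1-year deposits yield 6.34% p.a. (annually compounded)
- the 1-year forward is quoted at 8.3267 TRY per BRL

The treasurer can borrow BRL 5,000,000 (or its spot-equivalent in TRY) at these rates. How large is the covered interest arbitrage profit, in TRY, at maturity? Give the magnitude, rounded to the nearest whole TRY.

TRY 751,241

T = 1 year.
Keep in BRL, deliver into the forward: 5,000,000·1.034000·8.3267 = TRY 43,049,039.00.
Swap to TRY now, deposit: 5,000,000·7.9552·1.063400 = TRY 42,297,798.40.
The quoted forward overvalues BRL, so borrow TRY, buy BRL at spot, deposit the BRL at 3.40%, and sell the proceeds forward at 8.3267.
Profit = 43,049,039.00 − 42,297,798.40 = TRY 751,241.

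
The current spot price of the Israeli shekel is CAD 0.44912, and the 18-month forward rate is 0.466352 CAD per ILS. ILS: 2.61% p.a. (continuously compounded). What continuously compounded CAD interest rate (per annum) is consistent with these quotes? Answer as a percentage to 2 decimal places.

5.12%

T = 18/12 years.
By CIP, F/S equals the CAD-to-ILS growth ratio: 0.466352/0.44912 = 1.0383684.
ILS growth factor: e^(0.0261×18/12) = 1.0399265.
So the CAD growth factor = 1.0798268.
r = ln(1.0798268)/(18/12) = 0.051200 → 5.12%.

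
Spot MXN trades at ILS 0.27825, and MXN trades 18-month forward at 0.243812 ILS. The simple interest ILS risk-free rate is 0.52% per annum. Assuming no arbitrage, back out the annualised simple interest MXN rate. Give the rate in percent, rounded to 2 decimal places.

10.01%

T = 18/12 years.
By CIP, F/S equals the ILS-to-MXN growth ratio: 0.243812/0.27825 = 0.8762336.
The ILS side grows by 1 + 0.0052×18/12 = 1.007800.
Hence g_MXN = 1.1501499.
(1.1501499 − 1)/T = 0.100100, i.e. 10.01%.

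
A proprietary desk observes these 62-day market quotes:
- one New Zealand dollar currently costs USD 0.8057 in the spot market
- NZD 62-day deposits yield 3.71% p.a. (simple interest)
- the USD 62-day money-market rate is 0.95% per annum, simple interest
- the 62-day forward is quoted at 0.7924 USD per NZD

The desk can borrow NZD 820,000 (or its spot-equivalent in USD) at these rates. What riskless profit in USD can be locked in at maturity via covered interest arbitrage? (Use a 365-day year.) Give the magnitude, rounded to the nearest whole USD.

T = 62/365 years.
Keep in NZD, deliver into the forward: 820,000·1.00630192·0.7924 = USD 653,862.79.
Swap to USD now, deposit: 820,000·0.8057·1.0016137 = USD 661,740.13.
The quoted forward undervalues NZD, so borrow NZD, convert to USD at spot, deposit the USD at 0.95%, and buy NZD forward at 0.7924 to cover the loan.
Arbitrage profit = |653,862.79 − 661,740.13| = USD 7,877.

USD 7,877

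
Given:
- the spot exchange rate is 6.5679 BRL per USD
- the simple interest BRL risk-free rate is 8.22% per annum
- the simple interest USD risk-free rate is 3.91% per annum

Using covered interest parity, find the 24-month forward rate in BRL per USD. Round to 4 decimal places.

7.0930

T = 2 years.
BRL growth factor: 1 + 0.0822×2 = 1.164400.
USD accumulates by 1 + 0.0391×2 = 1.078200.
Forward (BRL per USD) = 6.5679 × 1.164400 / 1.078200 = 7.092991.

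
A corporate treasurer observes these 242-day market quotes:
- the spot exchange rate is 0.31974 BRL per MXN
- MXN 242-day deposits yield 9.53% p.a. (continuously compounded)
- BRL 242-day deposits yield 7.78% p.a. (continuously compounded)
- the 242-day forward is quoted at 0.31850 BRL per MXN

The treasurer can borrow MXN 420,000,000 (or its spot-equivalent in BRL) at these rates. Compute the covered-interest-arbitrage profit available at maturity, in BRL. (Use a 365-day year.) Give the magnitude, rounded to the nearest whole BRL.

BRL 1,095,409

T = 242/365 years.
Invest the MXN and cover forward: 420,000,000 × 1.0652241063 × 0.31850 = BRL 142,495,028.70.
Convert at spot and invest in BRL: 420,000,000 × 0.31974 × 1.05293601387 = BRL 141,399,619.65.
The quoted forward overvalues MXN, so borrow BRL, buy MXN at spot, deposit the MXN at 9.53%, and sell the proceeds forward at 0.31850.
Arbitrage profit = |142,495,028.70 − 141,399,619.65| = BRL 1,095,409.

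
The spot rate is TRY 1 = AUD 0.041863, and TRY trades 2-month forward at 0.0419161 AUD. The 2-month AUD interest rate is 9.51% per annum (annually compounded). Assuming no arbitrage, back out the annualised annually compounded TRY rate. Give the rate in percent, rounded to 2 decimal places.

8.68%

T = 2/12 years.
CIP gives F = S · g_AUD/g_TRY, so g_AUD/g_TRY = 0.0419161/0.041863 = 1.0012684.
AUD growth factor: (1 + 0.0951)^(2/12) = 1.0152562.
So the TRY growth factor = 1.0139701.
Annualise: 1.0139701^(12/2) − 1 = 0.086803 = 8.68%.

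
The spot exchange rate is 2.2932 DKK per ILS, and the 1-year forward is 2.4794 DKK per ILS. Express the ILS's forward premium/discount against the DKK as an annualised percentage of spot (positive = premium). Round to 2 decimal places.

T = 1 year.
ILS trades forward at +8.11966% vs spot over the period.
Per annum: 0.0811966 / 1 = 0.081197 = 8.12%.

+8.12%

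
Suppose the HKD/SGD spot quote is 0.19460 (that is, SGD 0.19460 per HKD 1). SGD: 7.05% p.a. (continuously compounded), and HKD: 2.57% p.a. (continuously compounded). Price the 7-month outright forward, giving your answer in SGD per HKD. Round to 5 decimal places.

0.19975

T = 7/12 years.
SGD growth factor: e^(0.0705×7/12) = 1.0419823.
HKD accumulates by e^(0.0257×7/12) = 1.0151046.
So F = 0.1946 × 1.0419823 / 1.0151046 = 0.1997526 (SGD/HKD).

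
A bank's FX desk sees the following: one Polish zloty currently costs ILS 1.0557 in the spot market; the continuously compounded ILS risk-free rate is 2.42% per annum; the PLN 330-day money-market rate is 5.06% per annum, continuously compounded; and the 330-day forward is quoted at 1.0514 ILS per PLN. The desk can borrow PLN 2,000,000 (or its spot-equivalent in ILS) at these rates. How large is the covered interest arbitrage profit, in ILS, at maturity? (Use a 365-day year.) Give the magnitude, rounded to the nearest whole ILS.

T = 330/365 years.
Keep in PLN, deliver into the forward: 2,000,000·1.046810524·1.0514 = ILS 2,201,233.17.
Swap to ILS now, deposit: 2,000,000·1.0557·1.022120563 = ILS 2,158,105.36.
The quoted forward overvalues PLN, so borrow ILS, buy PLN at spot, deposit the PLN at 5.06%, and sell the proceeds forward at 1.0514.
Profit = 2,201,233.17 − 2,158,105.36 = ILS 43,128.

ILS 43,128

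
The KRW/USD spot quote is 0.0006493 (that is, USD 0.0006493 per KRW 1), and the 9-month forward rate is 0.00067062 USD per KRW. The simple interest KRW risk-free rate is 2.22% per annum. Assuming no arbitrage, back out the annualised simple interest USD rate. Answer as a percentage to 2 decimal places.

T = 9/12 years.
F/S = 0.00067062/0.0006493 = 1.0328354 = (growth of USD) / (growth of KRW).
KRW growth factor: 1 + 0.0222×9/12 = 1.016650.
That pins the USD growth at 1.0500321.
(1.0500321 − 1)/T = 0.066709, i.e. 6.67%.

6.67%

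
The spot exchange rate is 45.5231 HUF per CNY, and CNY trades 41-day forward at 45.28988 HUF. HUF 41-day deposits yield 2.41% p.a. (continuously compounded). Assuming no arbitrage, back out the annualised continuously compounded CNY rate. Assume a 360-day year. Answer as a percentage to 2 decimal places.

T = 41/360 years.
F/S = 45.28988/45.5231 = 0.9948769 = (growth of HUF) / (growth of CNY).
HUF growth factor: e^(0.0241×41/360) = 1.0027485.
So the CNY growth factor = 1.0079121.
r = ln(1.0079121)/(41/360) = 0.069199 → 6.92%.

6.92%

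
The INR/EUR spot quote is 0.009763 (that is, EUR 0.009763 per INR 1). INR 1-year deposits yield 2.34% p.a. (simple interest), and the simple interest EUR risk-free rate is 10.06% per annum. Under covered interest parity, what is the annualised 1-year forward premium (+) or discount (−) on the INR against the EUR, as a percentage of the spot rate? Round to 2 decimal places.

+7.54%

T = 1 year.
F = S · g_EUR/g_INR = 0.009763 × 1.100600/1.023400 = 0.010499470.
(F − S)/S ÷ T = (0.010499470 − 0.009763)/0.009763/1 = 0.075435 → 7.54%.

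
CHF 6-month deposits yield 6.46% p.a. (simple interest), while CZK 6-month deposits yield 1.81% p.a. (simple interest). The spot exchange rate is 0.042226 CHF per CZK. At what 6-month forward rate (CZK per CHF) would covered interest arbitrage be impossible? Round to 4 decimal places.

23.1487

T = 6/12 years.
Growth of 1 CHF over T: 1 + 0.0646×6/12 = 1.032300.
CZK growth factor: 1 + 0.0181×6/12 = 1.009050.
Forward (CHF per CZK) = 0.042226 × 1.032300 / 1.009050 = 0.043198949.
Invert for CZK per CHF: 1 / 0.043198949 = 23.1487.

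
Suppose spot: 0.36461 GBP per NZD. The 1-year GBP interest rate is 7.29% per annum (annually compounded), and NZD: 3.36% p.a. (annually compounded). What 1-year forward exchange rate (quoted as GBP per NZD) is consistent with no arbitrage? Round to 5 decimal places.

T = 1 year.
GBP growth factor: (1 + 0.0729)^1 = 1.072900.
NZD growth factor: (1 + 0.0336)^1 = 1.033600.
Forward (GBP per NZD) = 0.36461 × 1.072900 / 1.033600 = 0.3784734.

0.37847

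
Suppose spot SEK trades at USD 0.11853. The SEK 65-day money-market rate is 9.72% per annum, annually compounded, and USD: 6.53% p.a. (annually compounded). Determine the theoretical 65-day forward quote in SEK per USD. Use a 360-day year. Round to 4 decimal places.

T = 65/360 years.
USD growth factor: (1 + 0.0653)^(65/360) = 1.0114868.
Growth of 1 SEK over T: (1 + 0.0972)^(65/360) = 1.0168896.
Forward (USD per SEK) = 0.11853 × 1.0114868 / 1.0168896 = 0.1179002.
Quoted the other way: 1/0.1179002 = 8.4817 SEK per USD.

8.4817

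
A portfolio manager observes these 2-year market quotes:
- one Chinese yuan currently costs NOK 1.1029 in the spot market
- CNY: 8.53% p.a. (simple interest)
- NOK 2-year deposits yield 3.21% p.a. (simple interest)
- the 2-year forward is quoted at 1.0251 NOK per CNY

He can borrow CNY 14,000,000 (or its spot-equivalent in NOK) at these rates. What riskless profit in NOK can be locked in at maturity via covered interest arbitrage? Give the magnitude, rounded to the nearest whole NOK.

NOK 367,862

T = 2 years.
Keep in CNY, deliver into the forward: 14,000,000·1.170600·1.0251 = NOK 16,799,748.84.
Swap to NOK now, deposit: 14,000,000·1.1029·1.064200 = NOK 16,431,886.52.
The quoted forward overvalues CNY, so borrow NOK, buy CNY at spot, deposit the CNY at 8.53%, and sell the proceeds forward at 1.0251.
The gap between the two covered legs is NOK 367,862.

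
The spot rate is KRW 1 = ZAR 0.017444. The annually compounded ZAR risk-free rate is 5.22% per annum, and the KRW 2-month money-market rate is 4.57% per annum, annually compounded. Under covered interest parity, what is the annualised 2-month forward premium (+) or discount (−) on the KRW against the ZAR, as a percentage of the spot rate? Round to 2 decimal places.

+0.62%

T = 2/12 years.
F = S · g_ZAR/g_KRW = 0.017444 × 1.0085166/1.0074756 = 0.017462024.
(F − S)/S ÷ T = (0.017462024 − 0.017444)/0.017444/(2/12) = 0.006199 → 0.62%.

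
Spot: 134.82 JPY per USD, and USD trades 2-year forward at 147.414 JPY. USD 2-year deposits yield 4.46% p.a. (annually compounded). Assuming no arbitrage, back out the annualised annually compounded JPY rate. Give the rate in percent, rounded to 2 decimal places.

T = 2 years.
F/S = 147.414/134.82 = 1.0934134 = (growth of JPY) / (growth of USD).
The USD side grows by (1 + 0.0446)^2 = 1.0911892.
That pins the JPY growth at 1.1931209.
Annualise: 1.1931209^(1/2) − 1 = 0.092301 = 9.23%.

9.23%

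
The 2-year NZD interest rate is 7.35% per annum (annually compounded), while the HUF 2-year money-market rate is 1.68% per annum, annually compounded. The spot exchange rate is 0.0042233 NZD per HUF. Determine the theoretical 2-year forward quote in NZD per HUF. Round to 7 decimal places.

T = 2 years.
Growth of 1 NZD over T: (1 + 0.0735)^2 = 1.1524022.
Growth of 1 HUF over T: (1 + 0.0168)^2 = 1.0338822.
So F = 0.0042233 × 1.1524022 / 1.0338822 = 0.004707442 (NZD/HUF).

0.0047074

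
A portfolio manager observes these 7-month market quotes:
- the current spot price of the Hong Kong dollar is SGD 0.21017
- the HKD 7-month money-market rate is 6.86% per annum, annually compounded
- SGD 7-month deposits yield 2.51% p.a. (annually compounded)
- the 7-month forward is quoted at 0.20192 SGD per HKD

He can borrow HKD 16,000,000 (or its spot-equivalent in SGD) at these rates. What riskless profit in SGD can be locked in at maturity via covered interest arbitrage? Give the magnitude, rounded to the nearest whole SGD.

SGD 53,489

T = 7/12 years.
Invest the HKD and cover forward: 16,000,000 × 1.039462555 × 0.20192 = SGD 3,358,212.47.
Convert at spot and invest in SGD: 16,000,000 × 0.21017 × 1.014565997 = SGD 3,411,701.37.
The quoted forward undervalues HKD, so borrow HKD, convert to SGD at spot, deposit the SGD at 2.51%, and buy HKD forward at 0.20192 to cover the loan.
Arbitrage profit = |3,358,212.47 − 3,411,701.37| = SGD 53,489.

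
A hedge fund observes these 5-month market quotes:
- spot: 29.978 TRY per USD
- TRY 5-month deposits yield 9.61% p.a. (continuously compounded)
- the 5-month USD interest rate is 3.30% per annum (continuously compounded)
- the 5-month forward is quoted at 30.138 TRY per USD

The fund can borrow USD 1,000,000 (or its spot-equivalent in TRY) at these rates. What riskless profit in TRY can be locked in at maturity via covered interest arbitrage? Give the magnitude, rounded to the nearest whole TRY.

TRY 647,466

T = 5/12 years.
Keep in USD, deliver into the forward: 1,000,000·1.013844966·30.138 = TRY 30,555,259.59.
Swap to TRY now, deposit: 1,000,000·29.978·1.0408541422 = TRY 31,202,725.47.
The quoted forward undervalues USD, so borrow USD, convert to TRY at spot, deposit the TRY at 9.61%, and buy USD forward at 30.138 to cover the loan.
Arbitrage profit = |30,555,259.59 − 31,202,725.47| = TRY 647,466.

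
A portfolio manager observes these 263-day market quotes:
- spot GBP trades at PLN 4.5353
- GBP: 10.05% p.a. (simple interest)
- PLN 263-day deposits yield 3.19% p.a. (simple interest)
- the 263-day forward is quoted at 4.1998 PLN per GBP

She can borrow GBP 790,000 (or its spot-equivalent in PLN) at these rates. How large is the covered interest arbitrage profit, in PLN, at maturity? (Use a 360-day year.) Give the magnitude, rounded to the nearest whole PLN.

T = 263/360 years.
Invest the GBP and cover forward: 790,000 × 1.073420833 × 4.1998 = PLN 3,561,440.72.
Convert at spot and invest in PLN: 790,000 × 4.5353 × 1.023304722 = PLN 3,666,385.19.
The quoted forward undervalues GBP, so borrow GBP, convert to PLN at spot, deposit the PLN at 3.19%, and buy GBP forward at 4.1998 to cover the loan.
Profit = 3,666,385.19 − 3,561,440.72 = PLN 104,944.

PLN 104,944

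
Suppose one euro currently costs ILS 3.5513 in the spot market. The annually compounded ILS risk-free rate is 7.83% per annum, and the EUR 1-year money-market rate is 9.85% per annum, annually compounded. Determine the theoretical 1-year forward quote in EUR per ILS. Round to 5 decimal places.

0.28686

T = 1 year.
ILS accumulates by (1 + 0.0783)^1 = 1.078300.
EUR growth factor: (1 + 0.0985)^1 = 1.098500.
So F = 3.5513 × 1.078300 / 1.098500 = 3.485996 (ILS/EUR).
Quoted the other way: 1/3.485996 = 0.28686 EUR per ILS.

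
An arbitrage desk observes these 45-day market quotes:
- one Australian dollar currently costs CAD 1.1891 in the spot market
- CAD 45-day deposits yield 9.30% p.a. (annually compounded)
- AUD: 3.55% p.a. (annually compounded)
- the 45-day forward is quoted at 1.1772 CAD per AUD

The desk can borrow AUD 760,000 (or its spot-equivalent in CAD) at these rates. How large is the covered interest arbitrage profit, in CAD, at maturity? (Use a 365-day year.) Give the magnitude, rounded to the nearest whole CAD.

CAD 15,150

T = 45/365 years.
Invest the AUD and cover forward: 760,000 × 1.00431008 × 1.1772 = CAD 898,528.11.
Convert at spot and invest in CAD: 760,000 × 1.1891 × 1.01102382 = CAD 913,678.40.
The quoted forward undervalues AUD, so borrow AUD, convert to CAD at spot, deposit the CAD at 9.30%, and buy AUD forward at 1.1772 to cover the loan.
Profit = 913,678.40 − 898,528.11 = CAD 15,150.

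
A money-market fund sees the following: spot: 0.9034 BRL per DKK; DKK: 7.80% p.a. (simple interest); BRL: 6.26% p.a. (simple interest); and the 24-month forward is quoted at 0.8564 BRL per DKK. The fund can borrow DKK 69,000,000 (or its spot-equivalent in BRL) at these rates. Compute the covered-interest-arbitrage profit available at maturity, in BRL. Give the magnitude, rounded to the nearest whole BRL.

BRL 1,829,002

T = 2 years.
Route A — deposit DKK, sell forward: 69,000,000 × 1.156000 × 0.8564 = BRL 68,309,889.60.
Route B — convert at spot, deposit BRL: 69,000,000 × 0.9034 × 1.125200 = BRL 70,138,891.92.
The quoted forward undervalues DKK, so borrow DKK, convert to BRL at spot, deposit the BRL at 6.26%, and buy DKK forward at 0.8564 to cover the loan.
Arbitrage profit = |68,309,889.60 − 70,138,891.92| = BRL 1,829,002.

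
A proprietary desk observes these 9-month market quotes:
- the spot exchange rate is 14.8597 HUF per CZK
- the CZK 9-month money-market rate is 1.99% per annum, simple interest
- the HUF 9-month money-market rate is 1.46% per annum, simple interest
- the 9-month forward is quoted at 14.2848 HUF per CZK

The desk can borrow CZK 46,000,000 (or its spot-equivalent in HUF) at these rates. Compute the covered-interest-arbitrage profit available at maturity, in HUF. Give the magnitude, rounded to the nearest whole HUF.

HUF 24,123,001

T = 9/12 years.
Keep in CZK, deliver into the forward: 46,000,000·1.014925·14.2848 = HUF 666,908,029.44.
Swap to HUF now, deposit: 46,000,000·14.8597·1.010950 = HUF 691,031,030.89.
The quoted forward undervalues CZK, so borrow CZK, convert to HUF at spot, deposit the HUF at 1.46%, and buy CZK forward at 14.2848 to cover the loan.
Profit = 691,031,030.89 − 666,908,029.44 = HUF 24,123,001.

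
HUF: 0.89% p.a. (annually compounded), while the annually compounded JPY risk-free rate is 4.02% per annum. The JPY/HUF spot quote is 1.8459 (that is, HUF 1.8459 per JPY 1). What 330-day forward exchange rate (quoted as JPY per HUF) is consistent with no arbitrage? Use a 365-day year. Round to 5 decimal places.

0.55691

T = 330/365 years.
Growth of 1 HUF over T: (1 + 0.0089)^(330/365) = 1.0080432.
Growth of 1 JPY over T: (1 + 0.0402)^(330/365) = 1.0362762.
Forward (HUF per JPY) = 1.8459 × 1.0080432 / 1.0362762 = 1.795609.
Invert for JPY per HUF: 1 / 1.795609 = 0.55691.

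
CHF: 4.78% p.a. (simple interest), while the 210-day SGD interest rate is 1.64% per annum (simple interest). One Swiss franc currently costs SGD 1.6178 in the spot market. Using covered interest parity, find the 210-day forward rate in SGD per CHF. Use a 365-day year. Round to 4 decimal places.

T = 210/365 years.
Growth of 1 SGD over T: 1 + 0.0164×210/365 = 1.0094356.
Growth of 1 CHF over T: 1 + 0.0478×210/365 = 1.0275014.
So F = 1.6178 × 1.0094356 / 1.0275014 = 1.589355 (SGD/CHF).

1.5894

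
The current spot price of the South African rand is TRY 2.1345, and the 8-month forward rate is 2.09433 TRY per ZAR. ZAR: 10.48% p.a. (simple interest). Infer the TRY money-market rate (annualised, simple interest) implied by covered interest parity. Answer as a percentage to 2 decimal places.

T = 8/12 years.
CIP gives F = S · g_TRY/g_ZAR, so g_TRY/g_ZAR = 2.09433/2.1345 = 0.9811806.
ZAR growth factor: 1 + 0.1048×8/12 = 1.0698667.
So the TRY growth factor = 1.0497325.
(1.0497325 − 1)/T = 0.074599, i.e. 7.46%.

7.46%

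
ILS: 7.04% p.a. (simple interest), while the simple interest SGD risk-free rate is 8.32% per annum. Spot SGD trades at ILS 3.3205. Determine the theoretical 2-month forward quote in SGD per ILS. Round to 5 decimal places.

T = 2/12 years.
ILS accumulates by 1 + 0.0704×2/12 = 1.0117333.
SGD growth factor: 1 + 0.0832×2/12 = 1.0138667.
Forward (ILS per SGD) = 3.3205 × 1.0117333 / 1.0138667 = 3.313513.
Quoted the other way: 1/3.313513 = 0.30179 SGD per ILS.

0.30179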